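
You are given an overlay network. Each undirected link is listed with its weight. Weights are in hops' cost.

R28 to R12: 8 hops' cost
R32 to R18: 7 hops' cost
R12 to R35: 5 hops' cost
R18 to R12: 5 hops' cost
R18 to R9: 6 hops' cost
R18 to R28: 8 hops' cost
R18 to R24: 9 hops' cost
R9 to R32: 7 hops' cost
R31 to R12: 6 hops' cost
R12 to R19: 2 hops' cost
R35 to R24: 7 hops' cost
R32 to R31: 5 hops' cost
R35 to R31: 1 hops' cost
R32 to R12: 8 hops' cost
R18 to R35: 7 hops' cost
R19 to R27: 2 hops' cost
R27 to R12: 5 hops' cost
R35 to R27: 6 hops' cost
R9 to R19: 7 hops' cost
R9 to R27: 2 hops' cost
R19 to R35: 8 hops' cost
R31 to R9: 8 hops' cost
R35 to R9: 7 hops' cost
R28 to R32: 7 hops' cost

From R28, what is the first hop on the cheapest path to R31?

R32

Candidate routes:
R28–R12–R31: 8+6 = 14
R28–R32–R31: 7+5 = 12
Cheapest is R28–R32–R31 at 12 hops' cost.
So from R28 the first move is to R32.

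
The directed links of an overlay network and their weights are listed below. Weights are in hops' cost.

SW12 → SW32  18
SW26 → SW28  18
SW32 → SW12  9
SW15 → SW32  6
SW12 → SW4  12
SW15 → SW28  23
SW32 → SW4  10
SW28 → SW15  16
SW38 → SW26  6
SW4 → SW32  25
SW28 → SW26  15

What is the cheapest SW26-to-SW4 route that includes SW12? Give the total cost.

61 hops' cost

Best SW26 to SW12: SW26 → SW28 → SW15 → SW32 → SW12 costing 49
Best SW12 to SW4: SW12 → SW4 costing 12
Total via SW12: 49 + 12 = 61 hops' cost.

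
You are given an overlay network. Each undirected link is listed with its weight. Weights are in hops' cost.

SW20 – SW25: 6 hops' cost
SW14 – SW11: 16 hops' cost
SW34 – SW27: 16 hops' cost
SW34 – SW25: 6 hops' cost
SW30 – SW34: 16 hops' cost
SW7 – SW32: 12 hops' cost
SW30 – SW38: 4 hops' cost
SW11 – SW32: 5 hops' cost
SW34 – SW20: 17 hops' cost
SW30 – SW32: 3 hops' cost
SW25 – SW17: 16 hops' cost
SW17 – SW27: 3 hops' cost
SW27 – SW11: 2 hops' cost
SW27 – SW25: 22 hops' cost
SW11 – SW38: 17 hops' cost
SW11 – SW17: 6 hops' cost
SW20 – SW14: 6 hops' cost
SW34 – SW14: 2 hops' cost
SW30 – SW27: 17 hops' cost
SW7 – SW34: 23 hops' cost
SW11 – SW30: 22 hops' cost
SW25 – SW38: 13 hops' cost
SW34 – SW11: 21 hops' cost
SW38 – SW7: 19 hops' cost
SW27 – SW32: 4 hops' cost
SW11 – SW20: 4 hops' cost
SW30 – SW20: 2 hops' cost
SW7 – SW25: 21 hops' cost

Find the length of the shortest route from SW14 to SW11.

10 hops' cost

Shortest distances from SW14:
SW14: 0
SW34: 2  (via SW14)
SW20: 6  (via SW14)
SW25: 8  (via SW34)
SW30: 8  (via SW20)
SW11: 10  (via SW20)
Shortest route: SW14–SW20–SW11 = 10 hops' cost.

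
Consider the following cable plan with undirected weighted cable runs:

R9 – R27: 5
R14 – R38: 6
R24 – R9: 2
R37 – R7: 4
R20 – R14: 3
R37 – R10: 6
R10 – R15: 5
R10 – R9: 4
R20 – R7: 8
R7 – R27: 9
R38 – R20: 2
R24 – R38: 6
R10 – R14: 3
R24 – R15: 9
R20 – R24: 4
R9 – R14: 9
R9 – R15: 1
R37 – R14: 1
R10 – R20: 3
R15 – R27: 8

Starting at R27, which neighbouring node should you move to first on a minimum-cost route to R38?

Compare a few routes:
R27 - R9 - R24 - R38: 5+2+6 = 13
R27 - R9 - R10 - R20 - R38: 5+4+3+2 = 14
Cheapest is R27 - R9 - R24 - R38 at 13.
So from R27 the first move is to R9.

R9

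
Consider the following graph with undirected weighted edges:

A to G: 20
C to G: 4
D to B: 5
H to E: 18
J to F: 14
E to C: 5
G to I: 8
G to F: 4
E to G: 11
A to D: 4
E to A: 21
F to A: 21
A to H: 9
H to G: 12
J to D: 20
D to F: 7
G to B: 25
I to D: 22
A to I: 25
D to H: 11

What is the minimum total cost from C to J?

22

Settle nodes by increasing distance from C:
C: 0
G: 4  (via C)
E: 5  (via C)
F: 8  (via G)
I: 12  (via G)
D: 15  (via F)
H: 16  (via G)
A: 19  (via D)
B: 20  (via D)
J: 22  (via F)
Shortest route: C → G → F → J = 22.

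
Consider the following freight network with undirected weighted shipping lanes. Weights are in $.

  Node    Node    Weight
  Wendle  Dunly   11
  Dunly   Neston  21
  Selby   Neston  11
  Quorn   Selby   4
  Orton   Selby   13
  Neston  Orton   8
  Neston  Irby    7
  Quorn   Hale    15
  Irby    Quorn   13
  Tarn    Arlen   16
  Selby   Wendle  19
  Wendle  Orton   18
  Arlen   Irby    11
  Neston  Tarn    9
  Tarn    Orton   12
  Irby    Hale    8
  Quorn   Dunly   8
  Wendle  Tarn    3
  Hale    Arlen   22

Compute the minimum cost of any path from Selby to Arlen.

$28

Candidate routes:
Selby - Neston - Tarn - Arlen: 11+9+16 = 36
Selby - Quorn - Irby - Arlen: 4+13+11 = 28
Selby - Neston - Irby - Arlen: 11+7+11 = 29
The minimum is $28 via Selby - Quorn - Irby - Arlen.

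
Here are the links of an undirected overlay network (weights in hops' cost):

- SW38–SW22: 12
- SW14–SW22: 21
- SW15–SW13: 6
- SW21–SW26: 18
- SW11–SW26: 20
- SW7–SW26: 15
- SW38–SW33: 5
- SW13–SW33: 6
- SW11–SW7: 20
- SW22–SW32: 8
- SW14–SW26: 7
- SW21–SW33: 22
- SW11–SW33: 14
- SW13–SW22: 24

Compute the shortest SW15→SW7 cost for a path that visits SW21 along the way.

Shortest SW15→SW21: SW15 → SW13 → SW33 → SW21 = 34
Best SW21 to SW7: SW21 → SW26 → SW7 costing 33
Total via SW21: 34 + 33 = 67 hops' cost.

67 hops' cost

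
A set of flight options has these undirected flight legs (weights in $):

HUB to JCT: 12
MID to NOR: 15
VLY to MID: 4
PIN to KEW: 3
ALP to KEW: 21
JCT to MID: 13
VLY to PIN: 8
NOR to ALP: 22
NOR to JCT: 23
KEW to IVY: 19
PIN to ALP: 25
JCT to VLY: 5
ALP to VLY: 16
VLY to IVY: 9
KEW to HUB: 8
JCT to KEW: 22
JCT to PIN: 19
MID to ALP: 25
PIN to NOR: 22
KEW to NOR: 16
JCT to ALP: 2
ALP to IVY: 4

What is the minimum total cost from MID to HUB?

$21

Running Dijkstra from MID:
MID: 0
VLY: 4  (via MID)
JCT: 9  (via VLY)
ALP: 11  (via JCT)
PIN: 12  (via VLY)
IVY: 13  (via VLY)
NOR: 15  (via MID)
KEW: 15  (via PIN)
HUB: 21  (via JCT)
Shortest route: MID → VLY → JCT → HUB = $21.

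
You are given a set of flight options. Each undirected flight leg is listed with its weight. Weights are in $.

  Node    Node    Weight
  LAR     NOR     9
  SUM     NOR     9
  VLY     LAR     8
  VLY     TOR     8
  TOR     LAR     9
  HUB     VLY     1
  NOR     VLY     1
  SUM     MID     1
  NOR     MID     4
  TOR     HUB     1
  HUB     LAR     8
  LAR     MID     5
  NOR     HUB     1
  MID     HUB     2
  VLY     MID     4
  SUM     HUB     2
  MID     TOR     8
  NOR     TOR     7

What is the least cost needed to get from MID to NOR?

$3

Enumerating some paths:
MID → HUB → VLY → NOR: 2+1+1 = 4
MID → HUB → NOR: 2+1 = 3
MID → NOR: 4 = 4
Cheapest is MID → HUB → NOR at $3.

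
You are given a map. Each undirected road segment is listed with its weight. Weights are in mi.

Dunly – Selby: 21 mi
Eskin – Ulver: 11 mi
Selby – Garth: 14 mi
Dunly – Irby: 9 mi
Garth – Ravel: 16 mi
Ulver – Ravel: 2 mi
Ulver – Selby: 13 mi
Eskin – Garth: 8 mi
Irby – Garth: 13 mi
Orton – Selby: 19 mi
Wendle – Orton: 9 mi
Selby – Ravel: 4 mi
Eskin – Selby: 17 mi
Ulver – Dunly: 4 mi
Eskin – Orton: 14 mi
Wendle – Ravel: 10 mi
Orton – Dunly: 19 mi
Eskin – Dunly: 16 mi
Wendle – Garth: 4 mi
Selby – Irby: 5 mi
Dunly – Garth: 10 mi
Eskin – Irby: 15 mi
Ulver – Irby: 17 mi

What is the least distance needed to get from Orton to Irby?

24 mi

Compare a few routes:
Orton → Dunly → Irby: 19+9 = 28
Orton → Wendle → Garth → Irby: 9+4+13 = 26
Orton → Selby → Irby: 19+5 = 24
Orton → Wendle → Ravel → Selby → Irby: 9+10+4+5 = 28
Cheapest is Orton → Selby → Irby at 24 mi.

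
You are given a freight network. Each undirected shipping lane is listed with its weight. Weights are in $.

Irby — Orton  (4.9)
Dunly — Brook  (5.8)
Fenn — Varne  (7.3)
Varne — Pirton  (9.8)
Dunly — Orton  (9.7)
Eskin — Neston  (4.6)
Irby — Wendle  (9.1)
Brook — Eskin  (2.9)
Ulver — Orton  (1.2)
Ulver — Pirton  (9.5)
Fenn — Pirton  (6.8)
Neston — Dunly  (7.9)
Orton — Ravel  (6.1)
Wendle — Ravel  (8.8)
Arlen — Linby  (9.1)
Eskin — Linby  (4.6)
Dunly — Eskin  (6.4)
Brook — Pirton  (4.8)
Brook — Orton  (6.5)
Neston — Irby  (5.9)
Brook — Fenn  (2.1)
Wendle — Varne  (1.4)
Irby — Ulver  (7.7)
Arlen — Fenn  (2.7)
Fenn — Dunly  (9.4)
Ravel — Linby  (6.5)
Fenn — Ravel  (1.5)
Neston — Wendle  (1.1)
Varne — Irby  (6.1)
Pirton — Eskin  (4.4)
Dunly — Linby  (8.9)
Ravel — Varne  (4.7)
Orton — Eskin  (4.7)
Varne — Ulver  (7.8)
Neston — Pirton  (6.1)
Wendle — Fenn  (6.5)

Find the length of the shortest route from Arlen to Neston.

Settle nodes by increasing distance from Arlen:
Arlen: 0
Fenn: 2.7  (via Arlen)
Ravel: 4.2  (via Fenn)
Brook: 4.8  (via Fenn)
Eskin: 7.7  (via Brook)
Varne: 8.9  (via Ravel)
Linby: 9.1  (via Arlen)
Wendle: 9.2  (via Fenn)
Pirton: 9.5  (via Fenn)
Orton: 10.3  (via Ravel)
Neston: 10.3  (via Wendle)
Shortest route: Arlen → Fenn → Wendle → Neston = $10.3.

$10.3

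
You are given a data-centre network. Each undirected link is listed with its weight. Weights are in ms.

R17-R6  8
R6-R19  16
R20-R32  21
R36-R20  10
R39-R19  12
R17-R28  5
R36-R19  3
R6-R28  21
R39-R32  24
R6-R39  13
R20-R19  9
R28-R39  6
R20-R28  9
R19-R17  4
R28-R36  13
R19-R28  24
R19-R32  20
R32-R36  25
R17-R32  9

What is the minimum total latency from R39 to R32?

20 ms

Running Dijkstra from R39:
R39: 0
R28: 6  (via R39)
R17: 11  (via R28)
R19: 12  (via R39)
R6: 13  (via R39)
R20: 15  (via R28)
R36: 15  (via R19)
R32: 20  (via R17)
Shortest route: R39–R28–R17–R32 = 20 ms.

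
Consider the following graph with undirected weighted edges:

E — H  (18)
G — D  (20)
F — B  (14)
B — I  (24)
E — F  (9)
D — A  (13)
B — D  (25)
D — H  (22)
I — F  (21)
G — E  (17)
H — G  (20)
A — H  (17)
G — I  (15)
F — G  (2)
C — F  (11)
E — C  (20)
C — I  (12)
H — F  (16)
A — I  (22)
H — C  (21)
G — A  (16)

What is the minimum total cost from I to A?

Compare a few routes:
I → G → A: 15+16 = 31
I → F → G → A: 21+2+16 = 39
I → A: 22 = 22
Cheapest is I → A at 22.

22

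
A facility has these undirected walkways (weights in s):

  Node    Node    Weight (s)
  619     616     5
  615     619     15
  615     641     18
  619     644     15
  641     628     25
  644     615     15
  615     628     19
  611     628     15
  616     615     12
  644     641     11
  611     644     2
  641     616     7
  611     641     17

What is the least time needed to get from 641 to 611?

Shortest distances from 641:
641: 0
616: 7  (via 641)
644: 11  (via 641)
619: 12  (via 616)
611: 13  (via 644)
Shortest route: 641–644–611 = 13 s.

13 s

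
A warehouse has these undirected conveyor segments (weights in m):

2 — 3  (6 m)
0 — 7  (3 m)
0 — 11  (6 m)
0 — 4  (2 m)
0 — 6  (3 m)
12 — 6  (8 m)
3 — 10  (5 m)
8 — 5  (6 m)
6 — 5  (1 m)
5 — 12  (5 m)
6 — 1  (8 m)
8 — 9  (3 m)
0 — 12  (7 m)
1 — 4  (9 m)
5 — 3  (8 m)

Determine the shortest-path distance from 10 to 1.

22 m

Shortest distances from 10:
10: 0
3: 5  (via 10)
2: 11  (via 3)
5: 13  (via 3)
6: 14  (via 5)
0: 17  (via 6)
12: 18  (via 5)
4: 19  (via 0)
8: 19  (via 5)
7: 20  (via 0)
1: 22  (via 6)
Shortest route: 10 → 3 → 5 → 6 → 1 = 22 m.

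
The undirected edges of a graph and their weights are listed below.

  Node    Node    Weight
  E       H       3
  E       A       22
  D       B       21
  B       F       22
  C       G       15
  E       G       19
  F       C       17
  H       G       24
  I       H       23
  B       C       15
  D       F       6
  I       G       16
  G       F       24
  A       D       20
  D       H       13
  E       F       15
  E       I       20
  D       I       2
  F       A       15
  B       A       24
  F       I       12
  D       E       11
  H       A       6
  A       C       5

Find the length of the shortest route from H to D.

13

Settle nodes by increasing distance from H:
H: 0
E: 3  (via H)
A: 6  (via H)
C: 11  (via A)
D: 13  (via H)
Shortest route: H → D = 13.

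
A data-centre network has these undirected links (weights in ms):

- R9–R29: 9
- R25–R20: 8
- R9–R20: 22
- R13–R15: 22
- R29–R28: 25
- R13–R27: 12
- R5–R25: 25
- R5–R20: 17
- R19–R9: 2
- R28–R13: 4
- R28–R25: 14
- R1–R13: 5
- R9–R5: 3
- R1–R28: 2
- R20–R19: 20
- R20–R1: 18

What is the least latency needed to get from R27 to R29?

Candidate routes:
R27 - R13 - R1 - R20 - R5 - R9 - R29: 12+5+18+17+3+9 = 64
R27 - R13 - R1 - R28 - R29: 12+5+2+25 = 44
R27 - R13 - R28 - R29: 12+4+25 = 41
The minimum is 41 ms via R27 - R13 - R28 - R29.

41 ms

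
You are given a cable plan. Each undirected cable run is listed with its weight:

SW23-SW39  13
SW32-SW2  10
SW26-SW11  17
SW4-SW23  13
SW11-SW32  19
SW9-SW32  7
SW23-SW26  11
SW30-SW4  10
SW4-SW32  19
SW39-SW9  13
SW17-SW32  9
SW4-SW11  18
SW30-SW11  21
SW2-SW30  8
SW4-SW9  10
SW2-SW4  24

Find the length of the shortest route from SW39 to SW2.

30

Candidate routes:
SW39–SW9–SW4–SW30–SW2: 13+10+10+8 = 41
SW39–SW9–SW32–SW2: 13+7+10 = 30
SW39–SW9–SW4–SW2: 13+10+24 = 47
SW39–SW23–SW4–SW30–SW2: 13+13+10+8 = 44
The minimum is 30 via SW39–SW9–SW32–SW2.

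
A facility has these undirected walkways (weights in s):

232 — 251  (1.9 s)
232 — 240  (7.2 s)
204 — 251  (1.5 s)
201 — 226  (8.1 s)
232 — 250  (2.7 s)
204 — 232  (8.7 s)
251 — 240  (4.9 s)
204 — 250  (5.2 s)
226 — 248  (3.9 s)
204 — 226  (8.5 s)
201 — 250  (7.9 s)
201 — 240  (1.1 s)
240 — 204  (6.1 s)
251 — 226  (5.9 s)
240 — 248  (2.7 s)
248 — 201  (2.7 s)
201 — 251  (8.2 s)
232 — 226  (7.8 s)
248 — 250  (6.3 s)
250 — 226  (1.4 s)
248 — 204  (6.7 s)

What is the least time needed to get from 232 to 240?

Enumerating some paths:
232 - 240: 7.2 = 7.2
232 - 251 - 240: 1.9+4.9 = 6.8
232 - 251 - 204 - 240: 1.9+1.5+6.1 = 9.5
Cheapest is 232 - 251 - 240 at 6.8 s.

6.8 s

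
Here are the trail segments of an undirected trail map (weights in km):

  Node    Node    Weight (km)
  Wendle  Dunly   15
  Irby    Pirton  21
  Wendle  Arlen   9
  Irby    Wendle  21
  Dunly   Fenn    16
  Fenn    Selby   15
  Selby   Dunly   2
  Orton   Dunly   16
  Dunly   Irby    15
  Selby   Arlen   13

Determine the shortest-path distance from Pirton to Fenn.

Candidate routes:
Pirton → Irby → Dunly → Fenn: 21+15+16 = 52
Pirton → Irby → Dunly → Selby → Fenn: 21+15+2+15 = 53
Pirton → Irby → Wendle → Dunly → Selby → Fenn: 21+21+15+2+15 = 74
Pirton → Irby → Wendle → Dunly → Fenn: 21+21+15+16 = 73
Cheapest is Pirton → Irby → Dunly → Fenn at 52 km.

52 km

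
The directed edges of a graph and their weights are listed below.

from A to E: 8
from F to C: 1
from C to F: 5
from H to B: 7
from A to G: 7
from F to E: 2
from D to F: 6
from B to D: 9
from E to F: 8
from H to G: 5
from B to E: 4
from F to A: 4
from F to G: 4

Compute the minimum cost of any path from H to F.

19

Enumerating some paths:
H–B–E–F: 7+4+8 = 19
H–B–D–F: 7+9+6 = 22
Cheapest is H–B–E–F at 19.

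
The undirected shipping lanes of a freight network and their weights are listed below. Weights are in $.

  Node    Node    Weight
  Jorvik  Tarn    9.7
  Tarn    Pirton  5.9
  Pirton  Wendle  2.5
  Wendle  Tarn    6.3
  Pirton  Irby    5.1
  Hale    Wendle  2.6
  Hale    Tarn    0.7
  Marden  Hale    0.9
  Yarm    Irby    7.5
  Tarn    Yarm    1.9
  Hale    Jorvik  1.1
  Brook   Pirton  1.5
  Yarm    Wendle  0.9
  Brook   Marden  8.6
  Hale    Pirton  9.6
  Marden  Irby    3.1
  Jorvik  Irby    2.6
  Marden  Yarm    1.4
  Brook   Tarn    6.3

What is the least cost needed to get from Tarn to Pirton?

Running Dijkstra from Tarn:
Tarn: 0
Hale: 0.7  (via Tarn)
Marden: 1.6  (via Hale)
Jorvik: 1.8  (via Hale)
Yarm: 1.9  (via Tarn)
Wendle: 2.8  (via Yarm)
Irby: 4.4  (via Jorvik)
Pirton: 5.3  (via Wendle)
Shortest route: Tarn–Yarm–Wendle–Pirton = $5.3.

$5.3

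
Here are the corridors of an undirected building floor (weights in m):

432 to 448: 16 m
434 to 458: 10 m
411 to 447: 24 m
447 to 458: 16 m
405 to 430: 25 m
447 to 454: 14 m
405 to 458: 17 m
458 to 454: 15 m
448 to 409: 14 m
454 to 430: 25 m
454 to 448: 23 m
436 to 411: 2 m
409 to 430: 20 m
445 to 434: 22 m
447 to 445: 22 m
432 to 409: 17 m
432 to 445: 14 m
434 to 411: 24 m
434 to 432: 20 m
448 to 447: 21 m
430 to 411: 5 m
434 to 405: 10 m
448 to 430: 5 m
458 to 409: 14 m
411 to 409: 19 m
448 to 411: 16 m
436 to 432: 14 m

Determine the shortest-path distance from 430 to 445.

Compare a few routes:
430 → 409 → 432 → 445: 20+17+14 = 51
430 → 448 → 447 → 445: 5+21+22 = 48
430 → 448 → 409 → 432 → 445: 5+14+17+14 = 50
430 → 448 → 432 → 445: 5+16+14 = 35
Cheapest is 430 → 448 → 432 → 445 at 35 m.

35 m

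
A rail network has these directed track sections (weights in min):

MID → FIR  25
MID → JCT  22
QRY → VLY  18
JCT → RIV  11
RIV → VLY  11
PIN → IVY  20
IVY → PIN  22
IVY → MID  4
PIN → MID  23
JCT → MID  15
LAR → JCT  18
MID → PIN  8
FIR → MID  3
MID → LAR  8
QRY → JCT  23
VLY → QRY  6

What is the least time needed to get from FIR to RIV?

36 min

Running Dijkstra from FIR:
FIR: 0
MID: 3  (via FIR)
LAR: 11  (via MID)
PIN: 11  (via MID)
JCT: 25  (via MID)
IVY: 31  (via PIN)
RIV: 36  (via JCT)
Shortest route: FIR → MID → JCT → RIV = 36 min.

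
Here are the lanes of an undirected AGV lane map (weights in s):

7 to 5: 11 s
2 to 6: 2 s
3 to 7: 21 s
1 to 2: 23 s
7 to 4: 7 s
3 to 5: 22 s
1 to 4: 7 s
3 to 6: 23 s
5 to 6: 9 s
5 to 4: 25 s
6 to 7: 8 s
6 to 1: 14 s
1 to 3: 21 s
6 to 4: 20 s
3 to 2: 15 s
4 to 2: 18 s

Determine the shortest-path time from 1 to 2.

16 s

Compare a few routes:
1 → 2: 23 = 23
1 → 6 → 2: 14+2 = 16
1 → 4 → 7 → 6 → 2: 7+7+8+2 = 24
The minimum is 16 s via 1 → 6 → 2.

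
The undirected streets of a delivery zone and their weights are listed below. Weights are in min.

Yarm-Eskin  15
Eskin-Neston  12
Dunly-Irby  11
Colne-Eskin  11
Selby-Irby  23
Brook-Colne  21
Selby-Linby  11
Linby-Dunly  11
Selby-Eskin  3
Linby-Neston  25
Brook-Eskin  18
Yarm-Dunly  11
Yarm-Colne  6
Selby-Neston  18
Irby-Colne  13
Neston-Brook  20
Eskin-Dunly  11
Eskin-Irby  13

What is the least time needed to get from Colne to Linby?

25 min

Running Dijkstra from Colne:
Colne: 0
Yarm: 6  (via Colne)
Eskin: 11  (via Colne)
Irby: 13  (via Colne)
Selby: 14  (via Eskin)
Dunly: 17  (via Yarm)
Brook: 21  (via Colne)
Neston: 23  (via Eskin)
Linby: 25  (via Selby)
Shortest route: Colne → Eskin → Selby → Linby = 25 min.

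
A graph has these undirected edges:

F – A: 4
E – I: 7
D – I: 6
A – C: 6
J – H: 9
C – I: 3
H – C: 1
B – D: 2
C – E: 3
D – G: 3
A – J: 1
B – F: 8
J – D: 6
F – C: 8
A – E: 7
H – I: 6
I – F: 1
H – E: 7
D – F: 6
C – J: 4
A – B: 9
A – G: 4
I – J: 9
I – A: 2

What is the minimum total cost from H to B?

12

Running Dijkstra from H:
H: 0
C: 1  (via H)
E: 4  (via C)
I: 4  (via C)
F: 5  (via I)
J: 5  (via C)
A: 6  (via I)
D: 10  (via I)
G: 10  (via A)
B: 12  (via D)
Shortest route: H → C → I → D → B = 12.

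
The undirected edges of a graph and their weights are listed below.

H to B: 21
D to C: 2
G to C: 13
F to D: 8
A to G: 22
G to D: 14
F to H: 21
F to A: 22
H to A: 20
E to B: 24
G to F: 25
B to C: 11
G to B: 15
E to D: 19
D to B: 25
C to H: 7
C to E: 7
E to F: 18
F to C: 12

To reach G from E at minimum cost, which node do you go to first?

Candidate routes:
E → C → D → G: 7+2+14 = 23
E → C → G: 7+13 = 20
Cheapest is E → C → G at 20.
So from E the first move is to C.

C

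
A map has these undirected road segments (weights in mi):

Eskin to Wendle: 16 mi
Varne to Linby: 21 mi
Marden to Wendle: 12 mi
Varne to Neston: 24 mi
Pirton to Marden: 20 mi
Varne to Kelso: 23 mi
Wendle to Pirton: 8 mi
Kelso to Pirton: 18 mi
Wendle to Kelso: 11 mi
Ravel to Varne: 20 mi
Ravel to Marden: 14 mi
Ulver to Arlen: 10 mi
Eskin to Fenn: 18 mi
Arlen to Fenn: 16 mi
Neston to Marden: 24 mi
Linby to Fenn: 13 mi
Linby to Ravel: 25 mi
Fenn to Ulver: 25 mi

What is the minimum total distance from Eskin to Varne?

50 mi

Shortest distances from Eskin:
Eskin: 0
Wendle: 16  (via Eskin)
Fenn: 18  (via Eskin)
Pirton: 24  (via Wendle)
Kelso: 27  (via Wendle)
Marden: 28  (via Wendle)
Linby: 31  (via Fenn)
Arlen: 34  (via Fenn)
Ravel: 42  (via Marden)
Ulver: 43  (via Fenn)
Varne: 50  (via Kelso)
Shortest route: Eskin → Wendle → Kelso → Varne = 50 mi.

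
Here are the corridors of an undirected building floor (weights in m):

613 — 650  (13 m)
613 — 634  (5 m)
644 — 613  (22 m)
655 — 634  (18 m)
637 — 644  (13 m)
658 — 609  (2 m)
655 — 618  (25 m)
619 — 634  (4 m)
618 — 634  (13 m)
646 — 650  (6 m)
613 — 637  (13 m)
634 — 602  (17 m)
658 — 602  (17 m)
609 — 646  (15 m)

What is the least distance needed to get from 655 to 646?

42 m

Running Dijkstra from 655:
655: 0
634: 18  (via 655)
619: 22  (via 634)
613: 23  (via 634)
618: 25  (via 655)
602: 35  (via 634)
637: 36  (via 613)
650: 36  (via 613)
646: 42  (via 650)
Shortest route: 655–634–613–650–646 = 42 m.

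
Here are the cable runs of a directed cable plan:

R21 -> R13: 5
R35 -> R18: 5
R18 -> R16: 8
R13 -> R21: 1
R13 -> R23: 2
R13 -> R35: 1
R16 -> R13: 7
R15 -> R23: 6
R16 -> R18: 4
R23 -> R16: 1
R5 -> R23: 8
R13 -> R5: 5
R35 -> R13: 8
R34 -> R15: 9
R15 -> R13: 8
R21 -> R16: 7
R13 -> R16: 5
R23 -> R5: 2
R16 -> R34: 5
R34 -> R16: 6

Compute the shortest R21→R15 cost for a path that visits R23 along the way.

22

Shortest R21→R23: R21–R13–R23 = 7
Shortest R23→R15: R23–R16–R34–R15 = 15
Total via R23: 7 + 15 = 22.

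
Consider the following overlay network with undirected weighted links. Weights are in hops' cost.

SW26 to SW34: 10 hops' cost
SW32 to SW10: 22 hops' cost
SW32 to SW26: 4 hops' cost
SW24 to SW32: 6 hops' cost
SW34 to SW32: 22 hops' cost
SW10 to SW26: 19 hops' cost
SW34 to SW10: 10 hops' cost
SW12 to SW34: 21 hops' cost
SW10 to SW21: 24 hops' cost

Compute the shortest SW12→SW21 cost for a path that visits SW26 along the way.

74 hops' cost

Best SW12 to SW26: SW12 → SW34 → SW26 costing 31
Best SW26 to SW21: SW26 → SW10 → SW21 costing 43
Total via SW26: 31 + 43 = 74 hops' cost.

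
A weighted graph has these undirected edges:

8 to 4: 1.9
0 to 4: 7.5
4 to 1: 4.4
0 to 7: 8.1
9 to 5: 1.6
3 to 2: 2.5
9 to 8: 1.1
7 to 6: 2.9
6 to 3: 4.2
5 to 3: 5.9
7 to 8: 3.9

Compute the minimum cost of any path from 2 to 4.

13

Settle nodes by increasing distance from 2:
2: 0
3: 2.5  (via 2)
6: 6.7  (via 3)
5: 8.4  (via 3)
7: 9.6  (via 6)
9: 10  (via 5)
8: 11.1  (via 9)
4: 13  (via 8)
Shortest route: 2 → 3 → 5 → 9 → 8 → 4 = 13.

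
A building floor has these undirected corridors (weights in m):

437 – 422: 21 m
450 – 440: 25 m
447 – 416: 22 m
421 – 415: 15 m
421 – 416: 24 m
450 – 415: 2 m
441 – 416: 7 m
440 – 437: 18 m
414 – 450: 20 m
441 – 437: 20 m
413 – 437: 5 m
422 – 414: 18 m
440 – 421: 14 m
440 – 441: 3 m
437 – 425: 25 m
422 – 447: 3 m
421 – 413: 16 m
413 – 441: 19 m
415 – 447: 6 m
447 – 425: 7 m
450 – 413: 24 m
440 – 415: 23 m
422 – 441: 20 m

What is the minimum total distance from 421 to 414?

37 m

Shortest distances from 421:
421: 0
440: 14  (via 421)
415: 15  (via 421)
413: 16  (via 421)
441: 17  (via 440)
450: 17  (via 415)
437: 21  (via 413)
447: 21  (via 415)
416: 24  (via 421)
422: 24  (via 447)
425: 28  (via 447)
414: 37  (via 450)
Shortest route: 421 → 415 → 450 → 414 = 37 m.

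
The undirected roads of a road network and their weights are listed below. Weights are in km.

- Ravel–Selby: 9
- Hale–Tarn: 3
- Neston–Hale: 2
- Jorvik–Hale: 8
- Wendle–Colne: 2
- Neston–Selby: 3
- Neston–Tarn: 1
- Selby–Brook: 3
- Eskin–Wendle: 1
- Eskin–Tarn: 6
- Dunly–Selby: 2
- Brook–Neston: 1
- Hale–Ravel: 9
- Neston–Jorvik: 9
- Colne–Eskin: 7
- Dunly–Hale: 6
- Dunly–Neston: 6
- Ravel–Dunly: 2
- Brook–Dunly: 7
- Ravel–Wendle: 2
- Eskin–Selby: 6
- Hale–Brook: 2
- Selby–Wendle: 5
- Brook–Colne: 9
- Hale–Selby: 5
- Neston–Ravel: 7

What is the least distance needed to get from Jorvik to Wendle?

17 km

Settle nodes by increasing distance from Jorvik:
Jorvik: 0
Hale: 8  (via Jorvik)
Neston: 9  (via Jorvik)
Tarn: 10  (via Neston)
Brook: 10  (via Hale)
Selby: 12  (via Neston)
Dunly: 14  (via Hale)
Eskin: 16  (via Tarn)
Ravel: 16  (via Neston)
Wendle: 17  (via Selby)
Shortest route: Jorvik → Neston → Selby → Wendle = 17 km.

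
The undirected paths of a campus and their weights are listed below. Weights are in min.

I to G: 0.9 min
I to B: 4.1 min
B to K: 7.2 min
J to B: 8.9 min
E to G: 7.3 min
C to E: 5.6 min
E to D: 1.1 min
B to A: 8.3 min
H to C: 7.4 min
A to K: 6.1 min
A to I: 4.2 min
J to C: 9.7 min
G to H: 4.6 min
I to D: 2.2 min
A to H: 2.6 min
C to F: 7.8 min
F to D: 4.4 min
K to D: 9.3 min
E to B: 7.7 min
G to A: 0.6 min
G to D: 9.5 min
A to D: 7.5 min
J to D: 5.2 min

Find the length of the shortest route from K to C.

Running Dijkstra from K:
K: 0
A: 6.1  (via K)
G: 6.7  (via A)
B: 7.2  (via K)
I: 7.6  (via G)
H: 8.7  (via A)
D: 9.3  (via K)
E: 10.4  (via D)
F: 13.7  (via D)
J: 14.5  (via D)
C: 16  (via E)
Shortest route: K → D → E → C = 16 min.

16 min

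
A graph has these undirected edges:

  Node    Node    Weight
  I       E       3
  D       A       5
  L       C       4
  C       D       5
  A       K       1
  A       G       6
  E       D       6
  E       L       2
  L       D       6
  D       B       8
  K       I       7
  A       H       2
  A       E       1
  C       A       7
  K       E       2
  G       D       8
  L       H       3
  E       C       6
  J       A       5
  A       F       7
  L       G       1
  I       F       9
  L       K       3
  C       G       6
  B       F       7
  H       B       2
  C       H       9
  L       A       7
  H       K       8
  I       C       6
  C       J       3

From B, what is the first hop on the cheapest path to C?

Enumerating some paths:
B - H - A - E - C: 2+2+1+6 = 11
B - H - A - C: 2+2+7 = 11
B - H - L - C: 2+3+4 = 9
B - H - A - E - L - C: 2+2+1+2+4 = 11
The minimum is 9 via B - H - L - C.
So from B the first move is to H.

H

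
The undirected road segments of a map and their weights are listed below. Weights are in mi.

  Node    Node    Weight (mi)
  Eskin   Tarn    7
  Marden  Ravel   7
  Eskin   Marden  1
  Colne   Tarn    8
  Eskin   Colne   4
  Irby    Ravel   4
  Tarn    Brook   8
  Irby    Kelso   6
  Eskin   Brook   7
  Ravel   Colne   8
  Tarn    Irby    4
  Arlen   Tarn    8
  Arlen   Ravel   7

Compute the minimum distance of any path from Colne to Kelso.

18 mi

Shortest distances from Colne:
Colne: 0
Eskin: 4  (via Colne)
Marden: 5  (via Eskin)
Ravel: 8  (via Colne)
Tarn: 8  (via Colne)
Brook: 11  (via Eskin)
Irby: 12  (via Ravel)
Arlen: 15  (via Ravel)
Kelso: 18  (via Irby)
Shortest route: Colne–Ravel–Irby–Kelso = 18 mi.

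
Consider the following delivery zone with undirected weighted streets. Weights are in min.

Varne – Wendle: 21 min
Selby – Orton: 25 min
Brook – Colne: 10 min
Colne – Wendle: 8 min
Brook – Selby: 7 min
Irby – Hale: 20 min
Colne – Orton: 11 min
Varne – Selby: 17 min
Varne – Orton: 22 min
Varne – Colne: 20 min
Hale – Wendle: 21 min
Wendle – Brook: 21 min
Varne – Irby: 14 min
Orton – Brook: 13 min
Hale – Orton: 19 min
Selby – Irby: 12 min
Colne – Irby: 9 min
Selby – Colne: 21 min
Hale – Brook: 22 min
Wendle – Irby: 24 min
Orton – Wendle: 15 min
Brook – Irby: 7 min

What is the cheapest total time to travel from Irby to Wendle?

17 min

Compare a few routes:
Irby - Brook - Wendle: 7+21 = 28
Irby - Brook - Colne - Wendle: 7+10+8 = 25
Irby - Colne - Wendle: 9+8 = 17
Irby - Wendle: 24 = 24
The minimum is 17 min via Irby - Colne - Wendle.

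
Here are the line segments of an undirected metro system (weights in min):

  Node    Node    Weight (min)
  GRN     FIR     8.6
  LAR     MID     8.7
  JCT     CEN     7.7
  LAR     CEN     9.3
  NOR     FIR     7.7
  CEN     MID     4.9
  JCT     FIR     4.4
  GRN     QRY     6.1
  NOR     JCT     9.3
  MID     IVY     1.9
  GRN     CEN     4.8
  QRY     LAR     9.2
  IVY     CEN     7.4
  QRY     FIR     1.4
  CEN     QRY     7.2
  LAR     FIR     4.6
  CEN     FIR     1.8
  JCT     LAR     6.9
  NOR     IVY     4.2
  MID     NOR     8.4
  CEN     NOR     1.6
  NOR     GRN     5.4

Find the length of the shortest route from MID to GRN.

Shortest distances from MID:
MID: 0
IVY: 1.9  (via MID)
CEN: 4.9  (via MID)
NOR: 6.1  (via IVY)
FIR: 6.7  (via CEN)
QRY: 8.1  (via FIR)
LAR: 8.7  (via MID)
GRN: 9.7  (via CEN)
Shortest route: MID → CEN → GRN = 9.7 min.

9.7 min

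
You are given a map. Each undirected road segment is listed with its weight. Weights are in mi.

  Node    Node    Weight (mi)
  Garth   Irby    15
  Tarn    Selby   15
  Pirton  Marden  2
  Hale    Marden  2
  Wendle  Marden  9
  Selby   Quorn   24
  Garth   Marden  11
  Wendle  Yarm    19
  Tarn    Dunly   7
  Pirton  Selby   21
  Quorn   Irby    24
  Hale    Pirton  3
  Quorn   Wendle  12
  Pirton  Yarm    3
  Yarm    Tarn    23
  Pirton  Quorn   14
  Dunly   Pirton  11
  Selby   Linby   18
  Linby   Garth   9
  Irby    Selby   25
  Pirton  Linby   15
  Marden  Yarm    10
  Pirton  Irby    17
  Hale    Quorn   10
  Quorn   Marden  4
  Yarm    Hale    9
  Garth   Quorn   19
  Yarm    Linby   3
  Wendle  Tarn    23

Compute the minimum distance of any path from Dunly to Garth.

24 mi

Compare a few routes:
Dunly–Pirton–Marden–Yarm–Linby–Garth: 11+2+10+3+9 = 35
Dunly–Pirton–Hale–Marden–Garth: 11+3+2+11 = 27
Dunly–Pirton–Yarm–Linby–Garth: 11+3+3+9 = 26
Dunly–Pirton–Marden–Garth: 11+2+11 = 24
The minimum is 24 mi via Dunly–Pirton–Marden–Garth.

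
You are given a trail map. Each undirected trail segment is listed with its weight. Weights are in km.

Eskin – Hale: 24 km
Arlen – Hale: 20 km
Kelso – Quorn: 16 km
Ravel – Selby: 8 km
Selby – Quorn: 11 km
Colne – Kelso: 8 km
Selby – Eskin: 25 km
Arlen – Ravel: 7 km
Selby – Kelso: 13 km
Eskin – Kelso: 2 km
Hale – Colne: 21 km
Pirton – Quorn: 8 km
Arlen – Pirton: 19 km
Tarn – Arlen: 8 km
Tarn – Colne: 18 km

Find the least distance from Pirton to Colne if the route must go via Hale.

Best Pirton to Hale: Pirton–Arlen–Hale costing 39
Best Hale to Colne: Hale–Colne costing 21
Total via Hale: 39 + 21 = 60 km.

60 km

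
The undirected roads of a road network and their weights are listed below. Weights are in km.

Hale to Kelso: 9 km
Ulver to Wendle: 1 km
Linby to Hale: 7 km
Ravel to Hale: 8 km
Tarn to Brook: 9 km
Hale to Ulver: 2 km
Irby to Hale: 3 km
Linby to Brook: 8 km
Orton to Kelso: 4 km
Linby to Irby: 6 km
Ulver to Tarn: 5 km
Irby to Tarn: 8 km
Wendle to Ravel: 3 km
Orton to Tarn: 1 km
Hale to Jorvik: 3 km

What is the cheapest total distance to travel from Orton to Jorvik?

Compare a few routes:
Orton → Tarn → Irby → Hale → Jorvik: 1+8+3+3 = 15
Orton → Tarn → Ulver → Hale → Jorvik: 1+5+2+3 = 11
Orton → Kelso → Hale → Jorvik: 4+9+3 = 16
The minimum is 11 km via Orton → Tarn → Ulver → Hale → Jorvik.

11 km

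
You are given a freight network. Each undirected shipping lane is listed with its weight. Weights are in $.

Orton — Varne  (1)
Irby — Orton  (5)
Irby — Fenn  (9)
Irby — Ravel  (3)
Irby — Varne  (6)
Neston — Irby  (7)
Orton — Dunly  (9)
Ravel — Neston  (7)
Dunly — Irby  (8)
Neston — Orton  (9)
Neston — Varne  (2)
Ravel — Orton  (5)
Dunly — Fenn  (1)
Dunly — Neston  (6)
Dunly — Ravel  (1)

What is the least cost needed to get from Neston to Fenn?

Shortest distances from Neston:
Neston: 0
Varne: 2  (via Neston)
Orton: 3  (via Varne)
Dunly: 6  (via Neston)
Ravel: 7  (via Neston)
Fenn: 7  (via Dunly)
Shortest route: Neston → Dunly → Fenn = $7.

$7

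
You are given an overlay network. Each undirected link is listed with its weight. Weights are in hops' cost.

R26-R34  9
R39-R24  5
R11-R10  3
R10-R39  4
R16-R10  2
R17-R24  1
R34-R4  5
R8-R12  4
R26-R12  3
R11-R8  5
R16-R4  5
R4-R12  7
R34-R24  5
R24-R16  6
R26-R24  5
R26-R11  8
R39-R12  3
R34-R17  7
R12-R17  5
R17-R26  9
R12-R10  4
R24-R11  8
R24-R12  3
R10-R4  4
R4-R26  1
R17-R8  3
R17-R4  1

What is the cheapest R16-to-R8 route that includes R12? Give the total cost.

10 hops' cost

Best R16 to R12: R16–R10–R12 costing 6
Best R12 to R8: R12–R8 costing 4
Total via R12: 6 + 4 = 10 hops' cost.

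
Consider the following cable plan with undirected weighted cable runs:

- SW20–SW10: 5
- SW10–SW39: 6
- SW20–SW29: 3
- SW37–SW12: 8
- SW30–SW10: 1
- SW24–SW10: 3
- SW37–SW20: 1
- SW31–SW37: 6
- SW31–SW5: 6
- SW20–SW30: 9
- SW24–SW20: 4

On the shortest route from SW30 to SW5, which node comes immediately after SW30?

SW10

Enumerating some paths:
SW30 - SW10 - SW20 - SW37 - SW31 - SW5: 1+5+1+6+6 = 19
SW30 - SW20 - SW37 - SW31 - SW5: 9+1+6+6 = 22
SW30 - SW10 - SW24 - SW20 - SW37 - SW31 - SW5: 1+3+4+1+6+6 = 21
The minimum is 19 via SW30 - SW10 - SW20 - SW37 - SW31 - SW5.
So from SW30 the first move is to SW10.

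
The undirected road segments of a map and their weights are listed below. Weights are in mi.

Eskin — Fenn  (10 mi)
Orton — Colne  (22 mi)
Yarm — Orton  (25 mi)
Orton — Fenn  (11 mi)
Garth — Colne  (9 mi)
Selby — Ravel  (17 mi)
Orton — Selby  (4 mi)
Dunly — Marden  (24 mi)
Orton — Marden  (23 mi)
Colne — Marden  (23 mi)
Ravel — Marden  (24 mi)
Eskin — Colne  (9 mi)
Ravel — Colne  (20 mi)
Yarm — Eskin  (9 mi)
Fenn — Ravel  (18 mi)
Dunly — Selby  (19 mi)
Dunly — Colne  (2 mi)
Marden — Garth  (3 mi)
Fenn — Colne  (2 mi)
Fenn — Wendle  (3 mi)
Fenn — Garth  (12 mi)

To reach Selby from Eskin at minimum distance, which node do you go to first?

Fenn

Enumerating some paths:
Eskin–Colne–Dunly–Selby: 9+2+19 = 30
Eskin–Colne–Fenn–Orton–Selby: 9+2+11+4 = 26
Eskin–Fenn–Orton–Selby: 10+11+4 = 25
Eskin–Fenn–Colne–Dunly–Selby: 10+2+2+19 = 33
The minimum is 25 mi via Eskin–Fenn–Orton–Selby.
So from Eskin the first move is to Fenn.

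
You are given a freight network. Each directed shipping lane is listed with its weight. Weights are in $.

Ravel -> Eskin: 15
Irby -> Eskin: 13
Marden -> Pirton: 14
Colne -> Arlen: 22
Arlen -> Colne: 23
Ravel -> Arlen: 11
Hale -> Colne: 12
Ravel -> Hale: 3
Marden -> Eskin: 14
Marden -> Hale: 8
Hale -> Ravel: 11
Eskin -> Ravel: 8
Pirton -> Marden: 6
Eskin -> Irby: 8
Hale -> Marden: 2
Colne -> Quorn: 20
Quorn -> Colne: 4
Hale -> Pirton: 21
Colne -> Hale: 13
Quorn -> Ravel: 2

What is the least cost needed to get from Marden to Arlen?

$30

Shortest distances from Marden:
Marden: 0
Hale: 8  (via Marden)
Eskin: 14  (via Marden)
Pirton: 14  (via Marden)
Ravel: 19  (via Hale)
Colne: 20  (via Hale)
Irby: 22  (via Eskin)
Arlen: 30  (via Ravel)
Shortest route: Marden → Hale → Ravel → Arlen = $30.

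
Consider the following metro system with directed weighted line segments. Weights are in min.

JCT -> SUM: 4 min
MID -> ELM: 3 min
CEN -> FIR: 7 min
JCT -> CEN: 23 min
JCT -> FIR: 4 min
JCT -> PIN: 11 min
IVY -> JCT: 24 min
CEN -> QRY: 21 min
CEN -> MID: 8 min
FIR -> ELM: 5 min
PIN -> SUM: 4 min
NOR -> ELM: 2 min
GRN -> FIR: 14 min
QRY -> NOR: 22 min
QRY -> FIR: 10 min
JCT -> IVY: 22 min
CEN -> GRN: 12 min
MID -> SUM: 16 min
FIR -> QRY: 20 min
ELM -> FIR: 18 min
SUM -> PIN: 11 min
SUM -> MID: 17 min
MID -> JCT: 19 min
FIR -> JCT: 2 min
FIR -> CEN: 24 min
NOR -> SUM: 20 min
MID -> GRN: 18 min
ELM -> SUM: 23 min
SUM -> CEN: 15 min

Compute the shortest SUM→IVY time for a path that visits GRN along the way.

65 min

Shortest SUM→GRN: SUM–CEN–GRN = 27
Shortest GRN→IVY: GRN–FIR–JCT–IVY = 38
Total via GRN: 27 + 38 = 65 min.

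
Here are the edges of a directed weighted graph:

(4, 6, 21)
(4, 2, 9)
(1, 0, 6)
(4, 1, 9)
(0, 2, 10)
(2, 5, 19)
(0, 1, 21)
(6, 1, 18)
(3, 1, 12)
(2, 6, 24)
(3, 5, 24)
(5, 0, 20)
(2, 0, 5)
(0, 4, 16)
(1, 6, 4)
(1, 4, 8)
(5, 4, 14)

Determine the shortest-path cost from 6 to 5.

53

Shortest distances from 6:
6: 0
1: 18  (via 6)
0: 24  (via 1)
4: 26  (via 1)
2: 34  (via 0)
5: 53  (via 2)
Shortest route: 6 → 1 → 0 → 2 → 5 = 53.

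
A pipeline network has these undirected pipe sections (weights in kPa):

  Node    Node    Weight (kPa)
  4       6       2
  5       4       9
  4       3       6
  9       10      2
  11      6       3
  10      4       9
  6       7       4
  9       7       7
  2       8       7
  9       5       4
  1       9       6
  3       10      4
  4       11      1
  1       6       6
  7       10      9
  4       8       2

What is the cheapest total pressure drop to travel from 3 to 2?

Enumerating some paths:
3 → 10 → 4 → 8 → 2: 4+9+2+7 = 22
3 → 4 → 8 → 2: 6+2+7 = 15
3 → 10 → 9 → 7 → 6 → 4 → 8 → 2: 4+2+7+4+2+2+7 = 28
3 → 10 → 7 → 6 → 4 → 8 → 2: 4+9+4+2+2+7 = 28
Cheapest is 3 → 4 → 8 → 2 at 15 kPa.

15 kPa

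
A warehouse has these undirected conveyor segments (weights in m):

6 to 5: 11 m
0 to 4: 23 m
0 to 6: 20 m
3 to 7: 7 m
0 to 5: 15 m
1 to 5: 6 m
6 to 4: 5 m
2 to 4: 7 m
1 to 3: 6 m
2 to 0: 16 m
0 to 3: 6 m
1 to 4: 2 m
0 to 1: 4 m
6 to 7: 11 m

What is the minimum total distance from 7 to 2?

22 m

Compare a few routes:
7–3–1–4–2: 7+6+2+7 = 22
7–3–0–1–4–2: 7+6+4+2+7 = 26
7–3–0–2: 7+6+16 = 29
7–6–4–2: 11+5+7 = 23
The minimum is 22 m via 7–3–1–4–2.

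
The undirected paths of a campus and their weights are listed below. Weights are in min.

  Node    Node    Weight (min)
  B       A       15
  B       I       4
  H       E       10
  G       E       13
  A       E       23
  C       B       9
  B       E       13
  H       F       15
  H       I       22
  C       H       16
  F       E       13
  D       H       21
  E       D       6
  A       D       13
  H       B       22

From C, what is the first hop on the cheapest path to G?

B

Compare a few routes:
C–H–D–E–G: 16+21+6+13 = 56
C–B–H–E–G: 9+22+10+13 = 54
C–B–E–G: 9+13+13 = 35
C–H–E–G: 16+10+13 = 39
Cheapest is C–B–E–G at 35 min.
So from C the first move is to B.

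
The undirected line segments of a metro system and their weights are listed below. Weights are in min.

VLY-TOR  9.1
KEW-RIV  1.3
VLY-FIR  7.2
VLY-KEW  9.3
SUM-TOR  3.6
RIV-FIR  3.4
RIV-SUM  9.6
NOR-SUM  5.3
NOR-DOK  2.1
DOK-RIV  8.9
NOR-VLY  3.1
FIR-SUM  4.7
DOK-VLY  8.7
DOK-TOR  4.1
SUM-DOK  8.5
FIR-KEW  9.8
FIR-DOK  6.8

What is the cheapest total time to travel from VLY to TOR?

Compare a few routes:
VLY–NOR–DOK–TOR: 3.1+2.1+4.1 = 9.3
VLY–NOR–SUM–TOR: 3.1+5.3+3.6 = 12
VLY–TOR: 9.1 = 9.1
Cheapest is VLY–TOR at 9.1 min.

9.1 min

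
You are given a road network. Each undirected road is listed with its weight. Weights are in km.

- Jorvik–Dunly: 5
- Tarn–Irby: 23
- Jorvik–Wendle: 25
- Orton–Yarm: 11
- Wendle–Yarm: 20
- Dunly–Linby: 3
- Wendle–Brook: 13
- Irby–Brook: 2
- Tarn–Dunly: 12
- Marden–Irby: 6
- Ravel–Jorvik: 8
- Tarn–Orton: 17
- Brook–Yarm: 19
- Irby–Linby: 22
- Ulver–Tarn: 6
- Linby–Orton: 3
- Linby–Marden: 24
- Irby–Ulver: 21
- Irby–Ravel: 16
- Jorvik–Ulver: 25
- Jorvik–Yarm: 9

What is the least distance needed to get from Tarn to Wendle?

Compare a few routes:
Tarn–Irby–Brook–Wendle: 23+2+13 = 38
Tarn–Ulver–Irby–Brook–Wendle: 6+21+2+13 = 42
Tarn–Dunly–Jorvik–Yarm–Wendle: 12+5+9+20 = 46
Tarn–Dunly–Jorvik–Wendle: 12+5+25 = 42
Cheapest is Tarn–Irby–Brook–Wendle at 38 km.

38 km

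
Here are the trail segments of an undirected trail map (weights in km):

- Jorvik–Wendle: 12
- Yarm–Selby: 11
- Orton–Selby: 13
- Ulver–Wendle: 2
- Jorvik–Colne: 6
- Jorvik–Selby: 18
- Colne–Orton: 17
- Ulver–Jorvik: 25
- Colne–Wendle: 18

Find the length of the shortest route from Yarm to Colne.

Settle nodes by increasing distance from Yarm:
Yarm: 0
Selby: 11  (via Yarm)
Orton: 24  (via Selby)
Jorvik: 29  (via Selby)
Colne: 35  (via Jorvik)
Shortest route: Yarm → Selby → Jorvik → Colne = 35 km.

35 km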